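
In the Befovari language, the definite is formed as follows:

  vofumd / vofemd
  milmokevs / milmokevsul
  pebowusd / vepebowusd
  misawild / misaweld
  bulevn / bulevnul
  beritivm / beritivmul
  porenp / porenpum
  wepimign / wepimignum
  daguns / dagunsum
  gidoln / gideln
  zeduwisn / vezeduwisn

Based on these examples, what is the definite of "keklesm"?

vekeklesm

wepimign and zeduwisn both end in -n yet inflect differently (wepimignum, vezeduwisn), so the final letter is not what conditions the rule; the second-to-last letter is.
"keklesm" has second-to-last letter 's'. The stems whose second-to-last letter is 's' (zeduwisn → vezeduwisn, pebowusd → vepebowusd) add the prefix ve-.
So keklesm → vekeklesm.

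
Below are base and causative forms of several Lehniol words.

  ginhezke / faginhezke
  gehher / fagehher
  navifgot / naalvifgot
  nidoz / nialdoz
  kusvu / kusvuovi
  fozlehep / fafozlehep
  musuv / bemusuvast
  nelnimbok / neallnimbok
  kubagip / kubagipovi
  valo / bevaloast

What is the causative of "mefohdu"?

kubagip and fozlehep both end in -p yet inflect differently (kubagipovi, fafozlehep), so the final letter is not what conditions the rule; the first letter is.
"mefohdu" begins with m-. The one such stem in the data (musuv → bemusuvast) adds be- … -ast around the stem, so the same rule applies.
The other patterns: stems beginning with n- insert -al- after the first vowel; stems beginning with k- add -ovi; stems beginning with f- or g- add the prefix fa-.
So mefohdu → bemefohduast.

bemefohduast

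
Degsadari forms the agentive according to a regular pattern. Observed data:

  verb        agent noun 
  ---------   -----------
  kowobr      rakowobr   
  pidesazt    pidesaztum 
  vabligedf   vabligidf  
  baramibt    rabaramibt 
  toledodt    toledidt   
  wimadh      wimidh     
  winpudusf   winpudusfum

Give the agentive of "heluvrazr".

heluvrazrum

toledodt and baramibt both end in -t yet inflect differently (toledidt, rabaramibt), so the final letter is not what conditions the rule; the second-to-last letter is.
"heluvrazr" has second-to-last letter 'z'. The one such stem in the data (pidesazt → pidesaztum) adds -um, so the same rule applies.
So heluvrazr → heluvrazrum.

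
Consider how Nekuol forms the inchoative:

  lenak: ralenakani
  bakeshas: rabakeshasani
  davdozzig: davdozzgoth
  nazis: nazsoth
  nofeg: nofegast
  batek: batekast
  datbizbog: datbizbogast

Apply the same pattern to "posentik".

bakeshas and nazis both end in -s yet inflect differently (rabakeshasani, nazsoth), so the final letter is not what conditions the rule; the last vowel is.
"posentik" has last vowel 'i'. The stems whose last vowel is 'i' (davdozzig → davdozzgoth, nazis → nazsoth) delete the last vowel and add -oth.
The other patterns: stems whose last vowel is 'a' add ra- … -ani around the stem; stems whose last vowel is 'e' or 'o' add -ast.
So posentik → posentkoth.

posentkoth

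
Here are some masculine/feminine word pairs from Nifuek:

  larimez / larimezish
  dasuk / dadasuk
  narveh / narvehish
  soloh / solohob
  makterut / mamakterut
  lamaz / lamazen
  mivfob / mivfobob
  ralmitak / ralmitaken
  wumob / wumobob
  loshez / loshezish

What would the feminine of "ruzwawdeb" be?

ralmitak and dasuk both end in -k yet inflect differently (ralmitaken, dadasuk), so the final letter is not what conditions the rule; the last vowel is.
"ruzwawdeb" has last vowel 'e'. The stems whose last vowel is 'e' (narveh → narvehish, larimez → larimezish, loshez → loshezish) add -ish.
The other patterns: stems whose last vowel is 'o' add -ob; stems whose last vowel is 'a' add -en; stems whose last vowel is 'u' repeat the first consonant+vowel as a prefix.
So ruzwawdeb → ruzwawdebish.

ruzwawdebish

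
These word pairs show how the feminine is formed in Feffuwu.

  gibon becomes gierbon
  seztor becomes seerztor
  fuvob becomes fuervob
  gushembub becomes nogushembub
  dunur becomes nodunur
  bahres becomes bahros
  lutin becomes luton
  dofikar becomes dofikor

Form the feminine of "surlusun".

nosurlusun

fuvob and gushembub both end in -b yet inflect differently (fuervob, nogushembub), so the final letter is not what conditions the rule; the last vowel is.
"surlusun" has last vowel 'u'. The stems whose last vowel is 'u' (gushembub → nogushembub, dunur → nodunur) add the prefix no-.
The other patterns: stems whose last vowel is 'o' insert -er- after the first vowel; stems whose last vowel is 'a', 'e' or 'i' change the last vowel to 'o'.
So surlusun → nosurlusun.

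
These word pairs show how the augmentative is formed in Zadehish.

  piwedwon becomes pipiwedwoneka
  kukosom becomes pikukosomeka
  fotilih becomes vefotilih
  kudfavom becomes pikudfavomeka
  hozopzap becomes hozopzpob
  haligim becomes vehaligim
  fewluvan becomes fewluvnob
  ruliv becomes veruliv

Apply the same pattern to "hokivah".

haligim and kudfavom both end in -m yet inflect differently (vehaligim, pikudfavomeka), so the final letter is not what conditions the rule; the last vowel is.
"hokivah" has last vowel 'a'. The stems whose last vowel is 'a' (hozopzap → hozopzpob, fewluvan → fewluvnob) delete the last vowel and add -ob.
So hokivah → hokivhob.

hokivhob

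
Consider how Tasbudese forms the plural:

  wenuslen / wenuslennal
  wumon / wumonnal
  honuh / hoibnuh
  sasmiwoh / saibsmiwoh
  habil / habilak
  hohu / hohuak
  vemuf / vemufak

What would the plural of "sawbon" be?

"sawbon" ends in -n. The stems ending in -n (wenuslen → wenuslennal, wumon → wumonnal) double the final consonant and add -al.
The other patterns: stems ending in -h insert -ib- after the first vowel; stems ending in -f, -l or -u add -ak.
So sawbon → sawbonnal.

sawbonnal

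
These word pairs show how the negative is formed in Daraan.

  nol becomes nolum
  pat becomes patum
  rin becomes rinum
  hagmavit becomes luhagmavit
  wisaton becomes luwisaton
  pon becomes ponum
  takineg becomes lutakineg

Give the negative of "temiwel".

lutemiwel

wisaton and rin both end in -n yet inflect differently (luwisaton, rinum), so the final letter is not what conditions the rule; the number of vowels is.
"temiwel" has 3 vowels. The stems with 3 vowels (hagmavit → luhagmavit, wisaton → luwisaton, takineg → lutakineg) add the prefix lu-.
So temiwel → lutemiwel.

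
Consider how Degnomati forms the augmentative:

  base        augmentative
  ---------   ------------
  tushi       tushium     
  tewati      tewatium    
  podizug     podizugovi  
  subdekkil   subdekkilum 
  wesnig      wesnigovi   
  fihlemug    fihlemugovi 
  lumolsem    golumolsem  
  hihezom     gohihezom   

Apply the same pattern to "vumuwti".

wesnig and subdekkil both have last vowel 'i' yet inflect differently (wesnigovi, subdekkilum), so the last vowel is not what conditions the rule; the final letter is.
"vumuwti" ends in -i. The stems ending in -i (tewati → tewatium, tushi → tushium) add -um.
The other patterns: stems ending in -m add the prefix go-; stems ending in -g add -ovi.
So vumuwti → vumuwtium.

vumuwtium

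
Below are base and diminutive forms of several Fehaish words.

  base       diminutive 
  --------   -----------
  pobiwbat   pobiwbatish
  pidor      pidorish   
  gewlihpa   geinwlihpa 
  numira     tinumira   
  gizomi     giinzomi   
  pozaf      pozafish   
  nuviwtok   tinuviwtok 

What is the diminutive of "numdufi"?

numira and gewlihpa both end in -a yet inflect differently (tinumira, geinwlihpa), so the final letter is not what conditions the rule; the first letter is.
"numdufi" begins with n-. The stems beginning with n- (nuviwtok → tinuviwtok, numira → tinumira) add the prefix ti-.
The other patterns: stems beginning with p- add -ish; stems beginning with g- insert -in- after the first vowel.
So numdufi → tinumdufi.

tinumdufi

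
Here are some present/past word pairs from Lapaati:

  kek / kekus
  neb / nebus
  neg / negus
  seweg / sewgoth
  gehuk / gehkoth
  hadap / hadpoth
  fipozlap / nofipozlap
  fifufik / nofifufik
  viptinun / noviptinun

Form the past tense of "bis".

neg and seweg both end in -g yet inflect differently (negus, sewgoth), so the final letter is not what conditions the rule; the number of vowels is.
"bis" has 1 vowel. The stems with 1 vowel (kek → kekus, neb → nebus, neg → negus) add -us.
The other patterns: stems with 2 vowels delete the last vowel and add -oth; stems with 3 vowels add the prefix no-.
So bis → bisus.

bisus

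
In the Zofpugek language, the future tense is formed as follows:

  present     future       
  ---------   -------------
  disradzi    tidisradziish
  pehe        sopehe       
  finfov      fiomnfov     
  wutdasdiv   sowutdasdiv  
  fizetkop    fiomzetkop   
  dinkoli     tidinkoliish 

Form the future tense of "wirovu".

finfov and wutdasdiv both end in -v yet inflect differently (fiomnfov, sowutdasdiv), so the final letter is not what conditions the rule; the first letter is.
"wirovu" begins with w-. The one such stem in the data (wutdasdiv → sowutdasdiv) adds the prefix so-, so the same rule applies.
So wirovu → sowirovu.

sowirovu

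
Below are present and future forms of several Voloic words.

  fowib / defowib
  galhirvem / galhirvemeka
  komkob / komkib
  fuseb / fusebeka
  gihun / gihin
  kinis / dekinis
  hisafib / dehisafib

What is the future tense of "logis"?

fuseb and hisafib both end in -b yet inflect differently (fusebeka, dehisafib), so the final letter is not what conditions the rule; the last vowel is.
"logis" has last vowel 'i'. The stems whose last vowel is 'i' (hisafib → dehisafib, fowib → defowib, kinis → dekinis) add the prefix de-.
So logis → delogis.

delogis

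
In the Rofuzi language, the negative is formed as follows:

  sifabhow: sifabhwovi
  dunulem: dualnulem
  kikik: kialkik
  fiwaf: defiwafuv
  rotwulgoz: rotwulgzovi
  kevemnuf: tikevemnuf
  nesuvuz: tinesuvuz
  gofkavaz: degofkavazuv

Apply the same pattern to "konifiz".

koalnifiz

"konifiz" has last vowel 'i'. The one such stem in the data (kikik → kialkik) inserts -al- after the first vowel (as does dunulem), so the same rule applies.
So konifiz → koalnifiz.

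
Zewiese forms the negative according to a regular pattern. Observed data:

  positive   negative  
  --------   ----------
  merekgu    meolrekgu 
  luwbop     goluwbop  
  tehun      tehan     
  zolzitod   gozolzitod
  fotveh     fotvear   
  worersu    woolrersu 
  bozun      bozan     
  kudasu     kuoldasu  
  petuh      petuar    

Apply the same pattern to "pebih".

pebiar

tehun and petuh both have last vowel 'u' yet inflect differently (tehan, petuar), so the last vowel is not what conditions the rule; the final letter is.
"pebih" ends in -h. The stems ending in -h (fotveh → fotvear, petuh → petuar) drop the final letter and add -ar.
So pebih → pebiar.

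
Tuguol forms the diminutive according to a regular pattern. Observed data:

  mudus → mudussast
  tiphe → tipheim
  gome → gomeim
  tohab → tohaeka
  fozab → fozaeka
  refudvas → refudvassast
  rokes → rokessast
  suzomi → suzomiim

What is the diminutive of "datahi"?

refudvas and fozab both have last vowel 'a' yet inflect differently (refudvassast, fozaeka), so the last vowel is not what conditions the rule; the final letter is.
"datahi" ends in -i. The one such stem in the data (suzomi → suzomiim) adds -im, so the same rule applies.
The other patterns: stems ending in -s double the final consonant and add -ast; stems ending in -b drop the final letter and add -eka.
So datahi → datahiim.

datahiim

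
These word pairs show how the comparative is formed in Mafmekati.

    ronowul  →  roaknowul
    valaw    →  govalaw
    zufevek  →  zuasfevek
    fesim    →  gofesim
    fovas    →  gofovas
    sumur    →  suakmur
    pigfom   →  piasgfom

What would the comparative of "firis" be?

gofiris

fesim and pigfom both end in -m yet inflect differently (gofesim, piasgfom), so the final letter is not what conditions the rule; the last vowel is.
"firis" has last vowel 'i'. The one such stem in the data (fesim → gofesim) adds the prefix go-, so the same rule applies.
So firis → gofiris.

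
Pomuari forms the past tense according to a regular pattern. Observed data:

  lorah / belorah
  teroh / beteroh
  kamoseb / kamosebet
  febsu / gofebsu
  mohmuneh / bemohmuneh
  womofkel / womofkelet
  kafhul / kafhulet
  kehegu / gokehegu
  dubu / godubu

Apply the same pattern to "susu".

gosusu

mohmuneh and kamoseb both have last vowel 'e' yet inflect differently (bemohmuneh, kamosebet), so the last vowel is not what conditions the rule; the final letter is.
"susu" ends in -u. The stems ending in -u (kehegu → gokehegu, dubu → godubu, febsu → gofebsu) add the prefix go-.
So susu → gosusu.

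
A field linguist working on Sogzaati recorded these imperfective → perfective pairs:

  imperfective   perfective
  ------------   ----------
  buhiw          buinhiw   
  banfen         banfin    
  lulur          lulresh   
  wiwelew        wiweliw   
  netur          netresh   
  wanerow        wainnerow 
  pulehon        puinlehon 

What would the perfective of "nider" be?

"nider" has last vowel 'e'. The stems whose last vowel is 'e' (wiwelew → wiweliw, banfen → banfin) change the last vowel to 'i'.
The other patterns: stems whose last vowel is 'u' delete the last vowel and add -esh; stems whose last vowel is 'i' or 'o' insert -in- after the first vowel.
So nider → nidir.

nidir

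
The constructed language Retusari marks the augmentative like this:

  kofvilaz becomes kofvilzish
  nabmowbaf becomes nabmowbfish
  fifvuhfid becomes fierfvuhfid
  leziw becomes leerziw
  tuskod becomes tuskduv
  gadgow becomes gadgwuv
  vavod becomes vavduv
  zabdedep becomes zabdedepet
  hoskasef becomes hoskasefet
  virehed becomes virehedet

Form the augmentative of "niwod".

"niwod" has last vowel 'o'. The stems whose last vowel is 'o' (tuskod → tuskduv, gadgow → gadgwuv, vavod → vavduv) delete the last vowel and add -uv.
So niwod → niwduv.

niwduv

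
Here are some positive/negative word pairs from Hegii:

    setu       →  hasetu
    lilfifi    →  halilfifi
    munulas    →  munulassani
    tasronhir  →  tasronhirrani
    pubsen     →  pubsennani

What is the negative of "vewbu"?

lilfifi and tasronhir both have last vowel 'i' yet inflect differently (halilfifi, tasronhirrani), so the last vowel is not what conditions the rule; whether the stem ends in a vowel or a consonant is.
"vewbu" ends in a vowel. The stems ending in a vowel (setu → hasetu, lilfifi → halilfifi) add the prefix ha-.
So vewbu → havewbu.

havewbu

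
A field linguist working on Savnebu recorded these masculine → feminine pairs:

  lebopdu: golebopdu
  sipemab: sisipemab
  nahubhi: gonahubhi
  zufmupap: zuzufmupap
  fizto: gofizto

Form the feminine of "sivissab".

sisivissab

nahubhi and sipemab both have 3 vowels yet inflect differently (gonahubhi, sisipemab), so the number of vowels is not what conditions the rule; whether the stem ends in a vowel or a consonant is.
"sivissab" ends in a consonant. The stems ending in a consonant (sipemab → sisipemab, zufmupap → zuzufmupap) repeat the first consonant+vowel as a prefix.
The other pattern: stems ending in a vowel add the prefix go-.
So sivissab → sisivissab.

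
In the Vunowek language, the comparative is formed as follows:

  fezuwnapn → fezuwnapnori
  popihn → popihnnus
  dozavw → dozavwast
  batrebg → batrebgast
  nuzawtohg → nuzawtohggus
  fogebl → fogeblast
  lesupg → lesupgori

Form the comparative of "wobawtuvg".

lesupg and batrebg both end in -g yet inflect differently (lesupgori, batrebgast), so the final letter is not what conditions the rule; the second-to-last letter is.
"wobawtuvg" has second-to-last letter 'v'. The one such stem in the data (dozavw → dozavwast) adds -ast, so the same rule applies.
The other patterns: stems whose second-to-last letter is 'p' add -ori; stems whose second-to-last letter is 'h' double the final consonant and add -us.
So wobawtuvg → wobawtuvgast.

wobawtuvgast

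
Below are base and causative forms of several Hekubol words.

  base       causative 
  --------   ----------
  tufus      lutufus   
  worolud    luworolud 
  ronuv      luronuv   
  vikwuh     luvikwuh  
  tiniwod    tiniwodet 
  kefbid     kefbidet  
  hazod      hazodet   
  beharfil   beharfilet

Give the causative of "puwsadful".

"puwsadful" has last vowel 'u'. The stems whose last vowel is 'u' (tufus → lutufus, worolud → luworolud, ronuv → luronuv) add the prefix lu-.
So puwsadful → lupuwsadful.

lupuwsadful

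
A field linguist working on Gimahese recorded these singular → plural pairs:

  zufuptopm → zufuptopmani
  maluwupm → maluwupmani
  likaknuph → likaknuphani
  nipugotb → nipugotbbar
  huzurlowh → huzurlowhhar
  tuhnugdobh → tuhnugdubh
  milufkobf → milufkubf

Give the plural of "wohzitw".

"wohzitw" has second-to-last letter 't'. The one such stem in the data (nipugotb → nipugotbbar) doubles the final consonant and adds -ar (as does huzurlowh), so the same rule applies.
The other patterns: stems whose second-to-last letter is 'p' add -ani; stems whose second-to-last letter is 'b' change the last vowel to 'u'.
So wohzitw → wohzitwwar.

wohzitwwar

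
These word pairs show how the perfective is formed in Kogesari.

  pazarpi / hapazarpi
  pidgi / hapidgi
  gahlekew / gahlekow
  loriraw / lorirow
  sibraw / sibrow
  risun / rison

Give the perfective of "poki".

pazarpi and gahlekew both have 3 vowels yet inflect differently (hapazarpi, gahlekow), so the number of vowels is not what conditions the rule; the final letter is.
"poki" ends in -i. The stems ending in -i (pazarpi → hapazarpi, pidgi → hapidgi) add the prefix ha-.
The other pattern: stems ending in -n or -w change the last vowel to 'o'.
So poki → hapoki.

hapoki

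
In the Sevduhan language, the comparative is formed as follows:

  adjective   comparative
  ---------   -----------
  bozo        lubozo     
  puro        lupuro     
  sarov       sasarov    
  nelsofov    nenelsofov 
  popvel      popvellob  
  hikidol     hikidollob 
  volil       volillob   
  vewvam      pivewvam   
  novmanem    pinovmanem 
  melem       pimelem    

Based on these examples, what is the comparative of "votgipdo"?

bozo and sarov both have last vowel 'o' yet inflect differently (lubozo, sasarov), so the last vowel is not what conditions the rule; the final letter is.
"votgipdo" ends in -o. The stems ending in -o (bozo → lubozo, puro → lupuro) add the prefix lu-.
So votgipdo → luvotgipdo.

luvotgipdo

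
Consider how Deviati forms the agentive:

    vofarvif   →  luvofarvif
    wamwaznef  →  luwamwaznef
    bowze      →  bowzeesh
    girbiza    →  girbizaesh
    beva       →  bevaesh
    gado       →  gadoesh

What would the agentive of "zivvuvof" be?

luzivvuvof

wamwaznef and bowze both have last vowel 'e' yet inflect differently (luwamwaznef, bowzeesh), so the last vowel is not what conditions the rule; whether the stem ends in a vowel or a consonant is.
"zivvuvof" ends in a consonant. The stems ending in a consonant (vofarvif → luvofarvif, wamwaznef → luwamwaznef) add the prefix lu-.
The other pattern: stems ending in a vowel add -esh.
So zivvuvof → luzivvuvof.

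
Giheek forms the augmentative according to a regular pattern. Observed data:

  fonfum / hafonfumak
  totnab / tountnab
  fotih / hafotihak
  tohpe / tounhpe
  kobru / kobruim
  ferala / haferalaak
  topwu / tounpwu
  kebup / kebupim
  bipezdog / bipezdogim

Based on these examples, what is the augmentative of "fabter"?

topwu and kobru both end in -u yet inflect differently (tounpwu, kobruim), so the final letter is not what conditions the rule; the first letter is.
"fabter" begins with f-. The stems beginning with f- (fonfum → hafonfumak, ferala → haferalaak, fotih → hafotihak) add ha- … -ak around the stem.
The other patterns: stems beginning with t- insert -un- after the first vowel; stems beginning with b- or k- add -im.
So fabter → hafabterak.

hafabterak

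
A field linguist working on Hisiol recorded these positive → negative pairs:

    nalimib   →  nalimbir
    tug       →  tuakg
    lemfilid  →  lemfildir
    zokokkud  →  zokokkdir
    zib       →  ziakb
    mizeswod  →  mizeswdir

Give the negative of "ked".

keakd

"ked" has 1 vowel. The stems with 1 vowel (tug → tuakg, zib → ziakb) insert -ak- after the first vowel.
The other pattern: stems with 3 vowels delete the last vowel and add -ir.
So ked → keakd.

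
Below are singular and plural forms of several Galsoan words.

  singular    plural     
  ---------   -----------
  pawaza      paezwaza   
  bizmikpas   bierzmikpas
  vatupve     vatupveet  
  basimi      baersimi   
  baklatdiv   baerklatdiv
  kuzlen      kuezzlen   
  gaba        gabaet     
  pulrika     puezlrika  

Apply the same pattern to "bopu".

pulrika and gaba both end in -a yet inflect differently (puezlrika, gabaet), so the final letter is not what conditions the rule; the first letter is.
"bopu" begins with b-. The stems beginning with b- (baklatdiv → baerklatdiv, bizmikpas → bierzmikpas, basimi → baersimi) insert -er- after the first vowel.
The other patterns: stems beginning with k- or p- insert -ez- after the first vowel; stems beginning with g- or v- add -et.
So bopu → boerpu.

boerpu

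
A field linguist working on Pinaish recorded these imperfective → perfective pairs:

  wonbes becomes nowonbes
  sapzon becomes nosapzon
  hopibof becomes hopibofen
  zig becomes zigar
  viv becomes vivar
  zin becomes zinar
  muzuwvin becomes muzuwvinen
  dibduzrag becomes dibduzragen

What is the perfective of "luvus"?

noluvus

zin and sapzon both end in -n yet inflect differently (zinar, nosapzon), so the final letter is not what conditions the rule; the number of vowels is.
"luvus" has 2 vowels. The stems with 2 vowels (sapzon → nosapzon, wonbes → nowonbes) add the prefix no-.
The other patterns: stems with 1 vowel add -ar; stems with 3 vowels add -en.
So luvus → noluvus.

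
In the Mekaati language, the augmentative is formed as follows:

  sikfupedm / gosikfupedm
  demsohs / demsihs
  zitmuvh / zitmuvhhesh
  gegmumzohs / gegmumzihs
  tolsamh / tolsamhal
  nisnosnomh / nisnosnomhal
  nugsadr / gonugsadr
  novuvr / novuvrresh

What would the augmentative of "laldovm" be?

laldovmmesh

nugsadr and novuvr both end in -r yet inflect differently (gonugsadr, novuvrresh), so the final letter is not what conditions the rule; the second-to-last letter is.
"laldovm" has second-to-last letter 'v'. The stems whose second-to-last letter is 'v' (novuvr → novuvrresh, zitmuvh → zitmuvhhesh) double the final consonant and add -esh.
The other patterns: stems whose second-to-last letter is 'd' add the prefix go-; stems whose second-to-last letter is 'm' add -al; stems whose second-to-last letter is 'h' change the last vowel to 'i'.
So laldovm → laldovmmesh.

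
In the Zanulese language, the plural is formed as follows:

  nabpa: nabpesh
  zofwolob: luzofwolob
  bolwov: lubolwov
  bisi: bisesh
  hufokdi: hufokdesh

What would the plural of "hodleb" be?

luhodleb

bolwov and bisi both begin with b- yet inflect differently (lubolwov, bisesh), so the first letter is not what conditions the rule; whether the stem ends in a vowel or a consonant is.
"hodleb" ends in a consonant. The stems ending in a consonant (zofwolob → luzofwolob, bolwov → lubolwov) add the prefix lu-.
The other pattern: stems ending in a vowel drop the final letter and add -esh.
So hodleb → luhodleb.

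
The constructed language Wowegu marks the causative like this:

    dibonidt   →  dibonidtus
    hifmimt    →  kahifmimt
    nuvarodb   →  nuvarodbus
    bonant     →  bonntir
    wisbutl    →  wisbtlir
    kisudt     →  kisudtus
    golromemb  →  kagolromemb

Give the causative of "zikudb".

zikudbus

nuvarodb and golromemb both end in -b yet inflect differently (nuvarodbus, kagolromemb), so the final letter is not what conditions the rule; the second-to-last letter is.
"zikudb" has second-to-last letter 'd'. The stems whose second-to-last letter is 'd' (nuvarodb → nuvarodbus, dibonidt → dibonidtus, kisudt → kisudtus) add -us.
So zikudb → zikudbus.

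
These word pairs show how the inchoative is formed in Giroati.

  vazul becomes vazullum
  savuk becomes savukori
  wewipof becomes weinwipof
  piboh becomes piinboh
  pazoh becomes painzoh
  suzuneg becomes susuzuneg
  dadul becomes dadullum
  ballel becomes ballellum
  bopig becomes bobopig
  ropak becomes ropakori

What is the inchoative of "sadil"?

savuk and vazul both have last vowel 'u' yet inflect differently (savukori, vazullum), so the last vowel is not what conditions the rule; the final letter is.
"sadil" ends in -l. The stems ending in -l (vazul → vazullum, dadul → dadullum, ballel → ballellum) double the final consonant and add -um.
So sadil → sadillum.

sadillum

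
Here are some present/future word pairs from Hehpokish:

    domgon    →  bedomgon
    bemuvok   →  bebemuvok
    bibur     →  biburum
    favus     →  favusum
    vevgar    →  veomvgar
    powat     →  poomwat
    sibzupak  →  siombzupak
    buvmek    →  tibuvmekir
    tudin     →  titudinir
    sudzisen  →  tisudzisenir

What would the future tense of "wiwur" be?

bibur and vevgar both end in -r yet inflect differently (biburum, veomvgar), so the final letter is not what conditions the rule; the last vowel is.
"wiwur" has last vowel 'u'. The stems whose last vowel is 'u' (bibur → biburum, favus → favusum) add -um.
So wiwur → wiwurum.

wiwurum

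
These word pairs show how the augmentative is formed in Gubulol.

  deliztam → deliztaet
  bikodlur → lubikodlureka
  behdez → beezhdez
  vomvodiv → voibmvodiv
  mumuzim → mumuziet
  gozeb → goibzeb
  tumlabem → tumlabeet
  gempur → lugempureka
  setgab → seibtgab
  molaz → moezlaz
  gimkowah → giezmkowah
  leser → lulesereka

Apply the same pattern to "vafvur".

leser and tumlabem both have last vowel 'e' yet inflect differently (lulesereka, tumlabeet), so the last vowel is not what conditions the rule; the final letter is.
"vafvur" ends in -r. The stems ending in -r (gempur → lugempureka, bikodlur → lubikodlureka, leser → lulesereka) add lu- … -eka around the stem.
So vafvur → luvafvureka.

luvafvureka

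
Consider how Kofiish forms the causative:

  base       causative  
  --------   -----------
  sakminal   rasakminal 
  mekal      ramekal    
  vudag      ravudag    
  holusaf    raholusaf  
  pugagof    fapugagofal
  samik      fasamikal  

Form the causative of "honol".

fahonolal

holusaf and pugagof both end in -f yet inflect differently (raholusaf, fapugagofal), so the final letter is not what conditions the rule; the last vowel is.
"honol" has last vowel 'o'. The one such stem in the data (pugagof → fapugagofal) adds fa- … -al around the stem, so the same rule applies.
The other pattern: stems whose last vowel is 'a' add the prefix ra-.
So honol → fahonolal.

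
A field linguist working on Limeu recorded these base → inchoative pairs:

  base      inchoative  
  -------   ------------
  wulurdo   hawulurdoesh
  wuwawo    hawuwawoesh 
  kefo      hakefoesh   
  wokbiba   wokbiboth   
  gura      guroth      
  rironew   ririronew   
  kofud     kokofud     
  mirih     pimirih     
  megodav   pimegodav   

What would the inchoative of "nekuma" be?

wokbiba and megodav both have last vowel 'a' yet inflect differently (wokbiboth, pimegodav), so the last vowel is not what conditions the rule; the final letter is.
"nekuma" ends in -a. The stems ending in -a (wokbiba → wokbiboth, gura → guroth) drop the final letter and add -oth.
So nekuma → nekumoth.

nekumoth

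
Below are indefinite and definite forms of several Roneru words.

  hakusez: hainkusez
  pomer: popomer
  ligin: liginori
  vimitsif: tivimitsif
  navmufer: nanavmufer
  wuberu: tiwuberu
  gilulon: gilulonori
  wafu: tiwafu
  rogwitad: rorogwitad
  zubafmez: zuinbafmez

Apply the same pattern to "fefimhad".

"fefimhad" ends in -d. The one such stem in the data (rogwitad → rorogwitad) repeats the first consonant+vowel as a prefix (as do navmufer, pomer), so the same rule applies.
The other patterns: stems ending in -z insert -in- after the first vowel; stems ending in -n add -ori; stems ending in -f or -u add the prefix ti-.
So fefimhad → fefefimhad.

fefefimhad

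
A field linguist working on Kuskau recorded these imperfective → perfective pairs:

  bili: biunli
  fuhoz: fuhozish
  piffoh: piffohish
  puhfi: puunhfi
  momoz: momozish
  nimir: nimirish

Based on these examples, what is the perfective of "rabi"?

"rabi" ends in a vowel. The stems ending in a vowel (bili → biunli, puhfi → puunhfi) insert -un- after the first vowel.
The other pattern: stems ending in a consonant add -ish.
So rabi → raunbi.

raunbi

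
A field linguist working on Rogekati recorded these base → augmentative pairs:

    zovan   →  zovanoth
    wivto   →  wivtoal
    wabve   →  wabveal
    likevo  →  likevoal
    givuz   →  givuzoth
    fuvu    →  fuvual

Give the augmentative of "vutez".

"vutez" ends in a consonant. The stems ending in a consonant (givuz → givuzoth, zovan → zovanoth) add -oth.
So vutez → vutezoth.

vutezoth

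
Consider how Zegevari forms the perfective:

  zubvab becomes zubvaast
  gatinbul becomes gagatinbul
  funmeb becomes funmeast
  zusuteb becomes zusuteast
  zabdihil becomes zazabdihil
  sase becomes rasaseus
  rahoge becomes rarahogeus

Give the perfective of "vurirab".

vuriraast

rahoge and funmeb both have last vowel 'e' yet inflect differently (rarahogeus, funmeast), so the last vowel is not what conditions the rule; the final letter is.
"vurirab" ends in -b. The stems ending in -b (funmeb → funmeast, zusuteb → zusuteast, zubvab → zubvaast) drop the final letter and add -ast.
The other patterns: stems ending in -e add ra- … -us around the stem; stems ending in -l repeat the first consonant+vowel as a prefix.
So vurirab → vuriraast.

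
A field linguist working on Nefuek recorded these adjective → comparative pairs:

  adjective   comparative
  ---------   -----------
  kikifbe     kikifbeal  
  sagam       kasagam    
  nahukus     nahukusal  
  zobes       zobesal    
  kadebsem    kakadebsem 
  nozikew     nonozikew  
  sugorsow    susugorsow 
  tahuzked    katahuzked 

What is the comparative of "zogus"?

zogusal

tahuzked and nozikew both have last vowel 'e' yet inflect differently (katahuzked, nonozikew), so the last vowel is not what conditions the rule; the final letter is.
"zogus" ends in -s. The stems ending in -s (zobes → zobesal, nahukus → nahukusal) add -al.
So zogus → zogusal.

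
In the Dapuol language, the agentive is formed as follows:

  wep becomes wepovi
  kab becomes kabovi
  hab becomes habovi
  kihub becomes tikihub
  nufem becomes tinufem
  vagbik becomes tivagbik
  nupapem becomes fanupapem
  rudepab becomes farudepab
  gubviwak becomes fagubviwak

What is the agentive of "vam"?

vamovi

kab and kihub both end in -b yet inflect differently (kabovi, tikihub), so the final letter is not what conditions the rule; the number of vowels is.
"vam" has 1 vowel. The stems with 1 vowel (wep → wepovi, kab → kabovi, hab → habovi) add -ovi.
The other patterns: stems with 2 vowels add the prefix ti-; stems with 3 vowels add the prefix fa-.
So vam → vamovi.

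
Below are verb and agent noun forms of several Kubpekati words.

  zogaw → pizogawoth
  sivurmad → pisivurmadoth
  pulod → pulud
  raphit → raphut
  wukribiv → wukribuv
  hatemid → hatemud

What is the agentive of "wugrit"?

wugrut

"wugrit" has last vowel 'i'. The stems whose last vowel is 'i' (raphit → raphut, wukribiv → wukribuv, hatemid → hatemud) change the last vowel to 'u'.
The other pattern: stems whose last vowel is 'a' add pi- … -oth around the stem.
So wugrit → wugrut.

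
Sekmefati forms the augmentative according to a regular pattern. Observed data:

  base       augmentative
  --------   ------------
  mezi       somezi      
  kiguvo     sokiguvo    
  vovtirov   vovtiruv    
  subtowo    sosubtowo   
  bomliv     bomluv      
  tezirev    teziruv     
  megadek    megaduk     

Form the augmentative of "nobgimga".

sonobgimga

bomliv and mezi both have last vowel 'i' yet inflect differently (bomluv, somezi), so the last vowel is not what conditions the rule; whether the stem ends in a vowel or a consonant is.
"nobgimga" ends in a vowel. The stems ending in a vowel (mezi → somezi, subtowo → sosubtowo, kiguvo → sokiguvo) add the prefix so-.
So nobgimga → sonobgimga.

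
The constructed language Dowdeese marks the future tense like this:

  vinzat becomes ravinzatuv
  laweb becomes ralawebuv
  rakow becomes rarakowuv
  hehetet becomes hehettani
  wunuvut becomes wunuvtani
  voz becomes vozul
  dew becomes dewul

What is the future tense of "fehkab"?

rafehkabuv

dew and rakow both end in -w yet inflect differently (dewul, rarakowuv), so the final letter is not what conditions the rule; the number of vowels is.
"fehkab" has 2 vowels. The stems with 2 vowels (rakow → rarakowuv, vinzat → ravinzatuv, laweb → ralawebuv) add ra- … -uv around the stem.
So fehkab → rafehkabuv.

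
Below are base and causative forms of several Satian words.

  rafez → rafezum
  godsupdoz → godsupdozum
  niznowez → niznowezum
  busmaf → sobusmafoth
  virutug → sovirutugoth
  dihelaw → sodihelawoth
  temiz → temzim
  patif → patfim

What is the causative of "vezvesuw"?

rafez and temiz both end in -z yet inflect differently (rafezum, temzim), so the final letter is not what conditions the rule; the last vowel is.
"vezvesuw" has last vowel 'u'. The one such stem in the data (virutug → sovirutugoth) adds so- … -oth around the stem, so the same rule applies.
So vezvesuw → sovezvesuwoth.

sovezvesuwoth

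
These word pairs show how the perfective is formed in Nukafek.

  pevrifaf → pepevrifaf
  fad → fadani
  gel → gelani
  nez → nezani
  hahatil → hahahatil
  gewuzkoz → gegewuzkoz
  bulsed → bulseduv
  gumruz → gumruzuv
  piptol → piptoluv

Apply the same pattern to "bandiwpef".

"bandiwpef" has 3 vowels. The stems with 3 vowels (hahatil → hahahatil, pevrifaf → pepevrifaf, gewuzkoz → gegewuzkoz) repeat the first consonant+vowel as a prefix.
So bandiwpef → babandiwpef.

babandiwpef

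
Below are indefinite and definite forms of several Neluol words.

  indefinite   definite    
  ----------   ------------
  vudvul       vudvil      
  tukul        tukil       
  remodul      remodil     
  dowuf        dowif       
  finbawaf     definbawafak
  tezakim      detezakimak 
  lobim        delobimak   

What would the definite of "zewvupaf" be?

dowuf and finbawaf both end in -f yet inflect differently (dowif, definbawafak), so the final letter is not what conditions the rule; the last vowel is.
"zewvupaf" has last vowel 'a'. The one such stem in the data (finbawaf → definbawafak) adds de- … -ak around the stem, so the same rule applies.
So zewvupaf → dezewvupafak.

dezewvupafak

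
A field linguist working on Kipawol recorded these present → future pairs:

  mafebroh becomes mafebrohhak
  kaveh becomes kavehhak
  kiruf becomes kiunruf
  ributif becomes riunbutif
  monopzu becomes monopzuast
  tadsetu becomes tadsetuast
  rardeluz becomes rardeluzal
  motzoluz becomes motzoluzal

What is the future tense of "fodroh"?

fodrohhak

kiruf and monopzu both have last vowel 'u' yet inflect differently (kiunruf, monopzuast), so the last vowel is not what conditions the rule; the final letter is.
"fodroh" ends in -h. The stems ending in -h (mafebroh → mafebrohhak, kaveh → kavehhak) double the final consonant and add -ak.
The other patterns: stems ending in -f insert -un- after the first vowel; stems ending in -u add -ast; stems ending in -z add -al.
So fodroh → fodrohhak.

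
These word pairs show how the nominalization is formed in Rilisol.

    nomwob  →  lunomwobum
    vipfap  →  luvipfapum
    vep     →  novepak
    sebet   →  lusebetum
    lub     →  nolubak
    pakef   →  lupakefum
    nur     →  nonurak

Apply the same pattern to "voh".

novohak

vipfap and vep both end in -p yet inflect differently (luvipfapum, novepak), so the final letter is not what conditions the rule; the number of vowels is.
"voh" has 1 vowel. The stems with 1 vowel (nur → nonurak, vep → novepak, lub → nolubak) add no- … -ak around the stem.
The other pattern: stems with 2 vowels add lu- … -um around the stem.
So voh → novohak.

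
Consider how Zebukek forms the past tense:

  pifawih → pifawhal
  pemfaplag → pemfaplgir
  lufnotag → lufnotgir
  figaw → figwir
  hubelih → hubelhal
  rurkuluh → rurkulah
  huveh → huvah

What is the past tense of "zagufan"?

"zagufan" has last vowel 'a'. The stems whose last vowel is 'a' (figaw → figwir, pemfaplag → pemfaplgir, lufnotag → lufnotgir) delete the last vowel and add -ir.
The other patterns: stems whose last vowel is 'i' delete the last vowel and add -al; stems whose last vowel is 'e' or 'u' change the last vowel to 'a'.
So zagufan → zagufnir.

zagufnir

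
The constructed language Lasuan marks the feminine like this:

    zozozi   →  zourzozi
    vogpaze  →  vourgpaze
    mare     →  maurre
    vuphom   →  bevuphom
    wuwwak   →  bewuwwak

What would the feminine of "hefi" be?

heurfi

"hefi" ends in a vowel. The stems ending in a vowel (zozozi → zourzozi, vogpaze → vourgpaze, mare → maurre) insert -ur- after the first vowel.
So hefi → heurfi.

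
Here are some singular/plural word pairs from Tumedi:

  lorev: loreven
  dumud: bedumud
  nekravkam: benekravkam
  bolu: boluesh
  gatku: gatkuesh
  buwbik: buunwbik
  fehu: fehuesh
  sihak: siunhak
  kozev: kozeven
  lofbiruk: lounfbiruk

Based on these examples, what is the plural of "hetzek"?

heuntzek

"hetzek" ends in -k. The stems ending in -k (lofbiruk → lounfbiruk, sihak → siunhak, buwbik → buunwbik) insert -un- after the first vowel.
So hetzek → heuntzek.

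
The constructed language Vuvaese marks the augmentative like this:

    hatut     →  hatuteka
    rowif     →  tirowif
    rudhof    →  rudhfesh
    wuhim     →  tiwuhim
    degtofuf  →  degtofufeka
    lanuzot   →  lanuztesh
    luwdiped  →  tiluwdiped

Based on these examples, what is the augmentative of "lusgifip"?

tilusgifip

hatut and lanuzot both end in -t yet inflect differently (hatuteka, lanuztesh), so the final letter is not what conditions the rule; the last vowel is.
"lusgifip" has last vowel 'i'. The stems whose last vowel is 'i' (wuhim → tiwuhim, rowif → tirowif) add the prefix ti-.
So lusgifip → tilusgifip.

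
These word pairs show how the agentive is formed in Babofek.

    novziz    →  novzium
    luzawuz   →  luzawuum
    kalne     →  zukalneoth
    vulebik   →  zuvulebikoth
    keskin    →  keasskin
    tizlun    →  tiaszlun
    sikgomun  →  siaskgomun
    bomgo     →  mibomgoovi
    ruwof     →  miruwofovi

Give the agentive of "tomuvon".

toasmuvon

novziz and vulebik both have last vowel 'i' yet inflect differently (novzium, zuvulebikoth), so the last vowel is not what conditions the rule; the final letter is.
"tomuvon" ends in -n. The stems ending in -n (keskin → keasskin, tizlun → tiaszlun, sikgomun → siaskgomun) insert -as- after the first vowel.
The other patterns: stems ending in -z drop the final letter and add -um; stems ending in -e or -k add zu- … -oth around the stem; stems ending in -f or -o add mi- … -ovi around the stem.
So tomuvon → toasmuvon.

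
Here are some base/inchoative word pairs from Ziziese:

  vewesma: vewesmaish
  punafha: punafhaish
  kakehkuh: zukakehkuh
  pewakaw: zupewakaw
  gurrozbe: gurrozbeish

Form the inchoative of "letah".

punafha and pewakaw both have last vowel 'a' yet inflect differently (punafhaish, zupewakaw), so the last vowel is not what conditions the rule; whether the stem ends in a vowel or a consonant is.
"letah" ends in a consonant. The stems ending in a consonant (kakehkuh → zukakehkuh, pewakaw → zupewakaw) add the prefix zu-.
So letah → zuletah.

zuletah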